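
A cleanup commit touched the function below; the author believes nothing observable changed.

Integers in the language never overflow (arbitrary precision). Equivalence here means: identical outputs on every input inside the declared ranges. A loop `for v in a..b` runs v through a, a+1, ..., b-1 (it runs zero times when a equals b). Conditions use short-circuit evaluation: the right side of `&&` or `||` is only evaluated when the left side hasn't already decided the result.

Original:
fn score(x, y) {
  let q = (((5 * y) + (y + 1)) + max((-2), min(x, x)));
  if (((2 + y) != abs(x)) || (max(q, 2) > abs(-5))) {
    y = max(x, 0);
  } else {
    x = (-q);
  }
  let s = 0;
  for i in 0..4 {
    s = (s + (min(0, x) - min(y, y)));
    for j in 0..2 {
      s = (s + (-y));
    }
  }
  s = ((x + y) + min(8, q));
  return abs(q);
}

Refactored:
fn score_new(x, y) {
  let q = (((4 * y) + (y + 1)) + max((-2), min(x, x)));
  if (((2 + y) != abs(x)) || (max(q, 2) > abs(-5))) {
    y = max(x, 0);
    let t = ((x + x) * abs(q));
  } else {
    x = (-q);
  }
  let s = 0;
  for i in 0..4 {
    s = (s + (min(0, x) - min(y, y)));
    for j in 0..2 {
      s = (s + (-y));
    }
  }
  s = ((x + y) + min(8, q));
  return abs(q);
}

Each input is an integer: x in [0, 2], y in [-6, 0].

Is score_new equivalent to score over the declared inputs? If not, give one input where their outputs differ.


Not equivalent: x=0, y=-6 separates them (35 vs 29).
score: q=-35, then (((2 + y) != abs(x)) || (max(q, 2) > abs(-5))) is true, then y=0, then s=0, then (i=0), then s=0, then (j=0), then s=0, then (j=1), then s=0, then (i=1), then s=0, then (j=0), then s=0, then (j=1), then s=0, then (i=2), then s=0, then (j=0), then s=0, then (j=1), then s=0, then (i=3), then s=0, then (j=0), then s=0, then (j=1), then s=0, then s=-35, then returns 35
score_new: q=-29, then (((2 + y) != abs(x)) || (max(q, 2) > abs(-5))) is true, then y=0, then t=0, then s=0, then (i=0), then s=0, then (j=0), then s=0, then (j=1), then s=0, then (i=1), then s=0, then (j=0), then s=0, then (j=1), then s=0, then (i=2), then s=0, then (j=0), then s=0, then (j=1), then s=0, then (i=3), then s=0, then (j=0), then s=0, then (j=1), then s=0, then s=-29, then returns 29
verdict: not equivalent; witness: x=0, y=-6


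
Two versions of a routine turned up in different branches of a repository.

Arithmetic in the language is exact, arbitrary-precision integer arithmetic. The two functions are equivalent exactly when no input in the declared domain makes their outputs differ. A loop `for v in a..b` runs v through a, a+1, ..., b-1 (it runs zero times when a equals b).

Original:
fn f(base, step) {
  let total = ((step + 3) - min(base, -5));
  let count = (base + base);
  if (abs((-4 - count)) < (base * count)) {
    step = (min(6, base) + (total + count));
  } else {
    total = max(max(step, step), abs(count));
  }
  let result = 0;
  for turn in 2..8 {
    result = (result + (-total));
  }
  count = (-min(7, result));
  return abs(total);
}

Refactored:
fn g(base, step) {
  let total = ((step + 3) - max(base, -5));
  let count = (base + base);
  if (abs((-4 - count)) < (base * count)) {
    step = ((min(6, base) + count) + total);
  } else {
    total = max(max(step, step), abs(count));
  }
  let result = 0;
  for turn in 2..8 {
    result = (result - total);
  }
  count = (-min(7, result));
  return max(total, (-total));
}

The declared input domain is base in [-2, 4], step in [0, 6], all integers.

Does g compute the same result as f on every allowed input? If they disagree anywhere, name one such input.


Take base=-2, step=0.
f: total := 8 | count := -4 | (abs((-4 - count)) < (base * count)): true | step := 2 | result := 0 | iter turn=2: | result := -8 | iter turn=3: | result := -16 | iter turn=4: | result := -24 | iter turn=5: | result := -32 | iter turn=6: | result := -40 | iter turn=7: | result := -48 | count := 48 | result 8
g: total := 5 | count := -4 | (abs((-4 - count)) < (base * count)): true | step := -1 | result := 0 | iter turn=2: | result := -5 | iter turn=3: | result := -10 | iter turn=4: | result := -15 | iter turn=5: | result := -20 | iter turn=6: | result := -25 | iter turn=7: | result := -30 | count := 30 | result 5
8 vs 5 — the two versions disagree here.
verdict: not equivalent; witness: base=-2, step=0


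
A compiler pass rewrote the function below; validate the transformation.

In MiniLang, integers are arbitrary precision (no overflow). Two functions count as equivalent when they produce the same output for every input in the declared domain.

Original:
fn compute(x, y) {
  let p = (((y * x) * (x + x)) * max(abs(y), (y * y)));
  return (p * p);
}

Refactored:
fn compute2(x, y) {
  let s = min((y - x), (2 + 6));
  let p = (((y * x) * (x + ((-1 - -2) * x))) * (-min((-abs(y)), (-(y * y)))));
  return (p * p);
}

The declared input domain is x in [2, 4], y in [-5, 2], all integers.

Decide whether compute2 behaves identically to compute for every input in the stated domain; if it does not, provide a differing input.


Beyond behavior-preserving changes, the revision adds an assignment to `s` whose value nothing reads; all 24 inputs agree.
verdict: equivalent


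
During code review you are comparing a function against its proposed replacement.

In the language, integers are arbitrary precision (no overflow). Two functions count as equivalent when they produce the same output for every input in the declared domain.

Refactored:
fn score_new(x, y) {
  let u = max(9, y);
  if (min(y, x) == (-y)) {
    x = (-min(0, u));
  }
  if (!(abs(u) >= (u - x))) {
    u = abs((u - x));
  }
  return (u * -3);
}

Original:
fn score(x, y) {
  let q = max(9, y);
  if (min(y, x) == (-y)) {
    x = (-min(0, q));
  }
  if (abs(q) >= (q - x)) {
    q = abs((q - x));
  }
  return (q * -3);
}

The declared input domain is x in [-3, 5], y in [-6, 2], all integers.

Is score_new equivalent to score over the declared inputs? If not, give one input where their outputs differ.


Try x=-3, y=-6.
score: q becomes 9; next (min(y, x) == (-y)) evaluates to false; next (abs(q) >= (q - x)) evaluates to false; next final value -27
score_new: u becomes 9; next (min(y, x) == (-y)) evaluates to false; next (!(abs(u) >= (u - x))) evaluates to true; next u becomes 12; next final value -36
-27 vs -36 — the two versions disagree here.
verdict: not equivalent; witness: x=-3, y=-6


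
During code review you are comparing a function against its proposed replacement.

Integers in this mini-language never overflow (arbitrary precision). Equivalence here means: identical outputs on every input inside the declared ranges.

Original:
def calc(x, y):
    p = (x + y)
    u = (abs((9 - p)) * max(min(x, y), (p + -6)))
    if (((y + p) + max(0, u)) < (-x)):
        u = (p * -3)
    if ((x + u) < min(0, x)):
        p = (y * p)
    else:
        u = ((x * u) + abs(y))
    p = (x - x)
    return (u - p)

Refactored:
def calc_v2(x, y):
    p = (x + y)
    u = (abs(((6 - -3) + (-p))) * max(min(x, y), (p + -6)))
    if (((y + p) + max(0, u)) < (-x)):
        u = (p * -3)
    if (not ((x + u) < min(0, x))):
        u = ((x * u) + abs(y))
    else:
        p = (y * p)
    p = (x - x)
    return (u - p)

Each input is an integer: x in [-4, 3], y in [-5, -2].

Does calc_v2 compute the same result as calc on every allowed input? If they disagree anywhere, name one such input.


Reading the diff, among the changes: constant usage differs; and arithmetic usage differs; and boolean connective usage differs.
As a probe, take x=2, y=-2: calc runs p=0, then u=-18, then (((y + p) + max(0, u)) < (-x)) is false, then ((x + u) < min(0, x)) is true, then p=0, then p=0, then returns -18; calc_v2 runs p=0, then u=-18, then (((y + p) + max(0, u)) < (-x)) is false, then (not ((x + u) < min(0, x))) is false, then p=0, then p=0, then returns -18; both end at -18.
Checked all 32 inputs in the declared domain: the outputs agree on every one.
verdict: equivalent


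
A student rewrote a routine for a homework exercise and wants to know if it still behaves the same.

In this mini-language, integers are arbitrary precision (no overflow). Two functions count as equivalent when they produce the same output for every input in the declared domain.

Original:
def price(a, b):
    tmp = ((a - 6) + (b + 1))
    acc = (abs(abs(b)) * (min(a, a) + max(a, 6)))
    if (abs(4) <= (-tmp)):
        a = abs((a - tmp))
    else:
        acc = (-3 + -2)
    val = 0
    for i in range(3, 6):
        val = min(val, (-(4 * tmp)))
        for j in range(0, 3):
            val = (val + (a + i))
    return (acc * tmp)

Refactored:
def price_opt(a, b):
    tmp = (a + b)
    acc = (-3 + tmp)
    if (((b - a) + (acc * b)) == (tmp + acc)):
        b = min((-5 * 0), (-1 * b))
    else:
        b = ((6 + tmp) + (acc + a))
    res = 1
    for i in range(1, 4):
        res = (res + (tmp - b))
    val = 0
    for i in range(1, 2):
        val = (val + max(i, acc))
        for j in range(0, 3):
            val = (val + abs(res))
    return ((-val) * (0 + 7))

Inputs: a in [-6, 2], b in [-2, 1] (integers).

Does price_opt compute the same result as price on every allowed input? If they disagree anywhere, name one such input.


The rewrite breaks on a=-6, b=-2, where the results are 0 and -721.
price: tmp=-13, then acc=0, then (abs(4) <= (-tmp)) is true, then a=7, then val=0, then (i=3), then val=0, then (j=0), then val=10, then (j=1), then val=20, then (j=2), then val=30, then (i=4), then val=30, then (j=0), then val=41, then (j=1), then val=52, then (j=2), then val=63, then (i=5), then val=52, then (j=0), then val=64, then (j=1), then val=76, then (j=2), then val=88, then returns 0
price_opt: tmp=-8, then acc=-11, then (((b - a) + (acc * b)) == (tmp + acc)) is false, then b=-19, then res=1, then (i=1), then res=12, then (i=2), then res=23, then (i=3), then res=34, then val=0, then (i=1), then val=1, then (j=0), then val=35, then (j=1), then val=69, then (j=2), then val=103, then returns -721
verdict: not equivalent; witness: a=-6, b=-2


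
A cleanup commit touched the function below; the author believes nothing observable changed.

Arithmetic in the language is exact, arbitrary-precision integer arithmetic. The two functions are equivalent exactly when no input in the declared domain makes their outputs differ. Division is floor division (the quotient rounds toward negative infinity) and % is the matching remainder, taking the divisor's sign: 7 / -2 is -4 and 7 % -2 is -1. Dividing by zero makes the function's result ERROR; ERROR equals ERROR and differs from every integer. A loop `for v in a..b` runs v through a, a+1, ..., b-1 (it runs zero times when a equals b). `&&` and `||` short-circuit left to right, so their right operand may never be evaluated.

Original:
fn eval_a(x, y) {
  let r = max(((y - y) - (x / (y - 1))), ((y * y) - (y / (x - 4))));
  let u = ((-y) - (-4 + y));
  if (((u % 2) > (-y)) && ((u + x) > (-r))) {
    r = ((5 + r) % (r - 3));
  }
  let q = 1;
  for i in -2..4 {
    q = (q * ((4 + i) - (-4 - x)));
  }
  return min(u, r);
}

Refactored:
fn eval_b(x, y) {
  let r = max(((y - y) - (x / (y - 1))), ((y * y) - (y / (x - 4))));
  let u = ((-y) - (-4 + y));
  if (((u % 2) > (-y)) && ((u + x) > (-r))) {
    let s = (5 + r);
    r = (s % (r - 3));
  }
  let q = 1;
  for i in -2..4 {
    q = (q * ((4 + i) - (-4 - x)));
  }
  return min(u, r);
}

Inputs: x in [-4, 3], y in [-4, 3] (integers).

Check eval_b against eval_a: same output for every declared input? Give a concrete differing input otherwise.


Changes here: local variable names differ; and statement counts differ; the full 64-point sweep finds no disagreement.
verdict: equivalent


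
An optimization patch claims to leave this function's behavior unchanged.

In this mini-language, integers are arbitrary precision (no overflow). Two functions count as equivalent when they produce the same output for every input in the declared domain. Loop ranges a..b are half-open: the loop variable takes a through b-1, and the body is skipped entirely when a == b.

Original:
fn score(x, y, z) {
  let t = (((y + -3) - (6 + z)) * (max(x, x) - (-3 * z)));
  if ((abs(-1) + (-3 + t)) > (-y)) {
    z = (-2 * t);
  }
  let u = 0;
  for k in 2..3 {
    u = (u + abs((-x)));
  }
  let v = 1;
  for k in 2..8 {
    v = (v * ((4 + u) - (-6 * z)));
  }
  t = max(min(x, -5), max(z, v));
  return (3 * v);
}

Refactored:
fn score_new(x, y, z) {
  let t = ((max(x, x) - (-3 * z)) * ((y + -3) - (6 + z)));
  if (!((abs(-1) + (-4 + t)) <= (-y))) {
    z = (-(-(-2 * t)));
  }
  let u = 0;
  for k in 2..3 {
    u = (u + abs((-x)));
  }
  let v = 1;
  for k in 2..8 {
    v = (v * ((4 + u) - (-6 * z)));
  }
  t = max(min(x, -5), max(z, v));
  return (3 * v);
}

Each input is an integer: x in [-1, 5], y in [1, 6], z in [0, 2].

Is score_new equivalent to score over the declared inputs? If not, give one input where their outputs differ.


Run the pair on x=1, y=6, z=0.
score: t=-3, then ((abs(-1) + (-3 + t)) > (-y)) is true, then z=6, then u=0, then (k=2), then u=1, then v=1, then (k=2), then v=41, then (k=3), then v=1681, then (k=4), then v=68921, then (k=5), then v=2825761, then (k=6), then v=115856201, then (k=7), then v=4750104241, then t=4750104241, then returns 14250312723
score_new: t=-3, then (!((abs(-1) + (-4 + t)) <= (-y))) is false, then u=0, then (k=2), then u=1, then v=1, then (k=2), then v=5, then (k=3), then v=25, then (k=4), then v=125, then (k=5), then v=625, then (k=6), then v=3125, then (k=7), then v=15625, then t=15625, then returns 46875
14250312723 != 46875, so the rewrite changes behavior.
verdict: not equivalent; witness: x=1, y=6, z=0


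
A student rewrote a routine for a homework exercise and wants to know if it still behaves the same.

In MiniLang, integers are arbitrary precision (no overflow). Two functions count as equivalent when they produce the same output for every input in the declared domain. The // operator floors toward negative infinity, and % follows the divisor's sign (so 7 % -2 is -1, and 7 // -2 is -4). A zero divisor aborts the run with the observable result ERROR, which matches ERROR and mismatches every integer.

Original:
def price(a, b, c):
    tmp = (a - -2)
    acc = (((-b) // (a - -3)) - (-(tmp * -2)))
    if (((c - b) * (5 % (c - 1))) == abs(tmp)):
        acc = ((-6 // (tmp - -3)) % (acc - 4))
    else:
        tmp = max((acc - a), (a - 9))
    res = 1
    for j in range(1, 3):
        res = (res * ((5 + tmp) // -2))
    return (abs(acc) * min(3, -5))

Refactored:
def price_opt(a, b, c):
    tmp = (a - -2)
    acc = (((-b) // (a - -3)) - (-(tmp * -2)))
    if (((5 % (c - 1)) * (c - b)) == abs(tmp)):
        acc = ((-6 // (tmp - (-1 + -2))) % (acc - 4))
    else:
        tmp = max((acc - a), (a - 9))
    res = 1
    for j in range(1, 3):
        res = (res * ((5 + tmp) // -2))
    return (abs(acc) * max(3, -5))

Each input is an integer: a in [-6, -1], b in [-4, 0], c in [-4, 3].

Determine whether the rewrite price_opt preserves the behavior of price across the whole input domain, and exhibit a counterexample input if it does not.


Run the pair on a=-6, b=-4, c=-4.
price: tmp becomes -4; next acc becomes 6; next (((c - b) * (5 % (c - 1))) == abs(tmp)) evaluates to false; next tmp becomes 12; next res becomes 1; next at j=1:; next res becomes -9; next at j=2:; next res becomes 81; next final value -30
price_opt: tmp becomes -4; next acc becomes 6; next (((5 % (c - 1)) * (c - b)) == abs(tmp)) evaluates to false; next tmp becomes 12; next res becomes 1; next at j=1:; next res becomes -9; next at j=2:; next res becomes 81; next final value 18
-30 against 18: the behavior changed.
verdict: not equivalent; witness: a=-6, b=-4, c=-4


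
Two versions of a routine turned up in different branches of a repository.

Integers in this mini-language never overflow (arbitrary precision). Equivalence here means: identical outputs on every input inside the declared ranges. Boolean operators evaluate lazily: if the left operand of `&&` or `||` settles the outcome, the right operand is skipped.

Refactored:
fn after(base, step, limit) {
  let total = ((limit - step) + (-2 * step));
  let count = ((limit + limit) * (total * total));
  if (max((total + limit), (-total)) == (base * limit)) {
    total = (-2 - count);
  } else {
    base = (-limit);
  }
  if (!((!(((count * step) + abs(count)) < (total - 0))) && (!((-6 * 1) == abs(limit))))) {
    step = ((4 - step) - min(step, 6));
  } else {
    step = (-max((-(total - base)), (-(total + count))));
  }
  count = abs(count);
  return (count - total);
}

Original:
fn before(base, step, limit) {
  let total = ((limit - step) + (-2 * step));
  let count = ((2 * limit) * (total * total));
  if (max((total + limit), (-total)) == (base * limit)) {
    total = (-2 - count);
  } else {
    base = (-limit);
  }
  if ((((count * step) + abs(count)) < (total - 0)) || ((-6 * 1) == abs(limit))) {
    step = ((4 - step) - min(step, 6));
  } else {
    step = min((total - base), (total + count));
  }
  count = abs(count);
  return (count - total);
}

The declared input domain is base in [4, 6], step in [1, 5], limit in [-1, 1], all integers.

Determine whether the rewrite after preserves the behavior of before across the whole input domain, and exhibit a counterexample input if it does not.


Side by side, the visible changes include: constant usage differs; arithmetic usage differs; min/max/abs usage differs; boolean connective usage differs.
Tracing base=5, step=1, limit=1: before: total := -2 | count := 8 | (max((total + limit), (-total)) == (base * limit)): false | base := -1 | ((((count * step) + abs(count)) < (total - 0)) || ((-6 * 1) == abs(limit))): false | step := -1 | count := 8 | result 10 | after: total := -2 | count := 8 | (max((total + limit), (-total)) == (base * limit)): false | base := -1 | (!((!(((count * step) + abs(count)) < (total - 0))) && (!((-6 * 1) == abs(limit))))): false | step := -1 | count := 8 | result 10 — matching result 10.
Checked all 45 inputs in the declared domain: the outputs agree on every one.
verdict: equivalent


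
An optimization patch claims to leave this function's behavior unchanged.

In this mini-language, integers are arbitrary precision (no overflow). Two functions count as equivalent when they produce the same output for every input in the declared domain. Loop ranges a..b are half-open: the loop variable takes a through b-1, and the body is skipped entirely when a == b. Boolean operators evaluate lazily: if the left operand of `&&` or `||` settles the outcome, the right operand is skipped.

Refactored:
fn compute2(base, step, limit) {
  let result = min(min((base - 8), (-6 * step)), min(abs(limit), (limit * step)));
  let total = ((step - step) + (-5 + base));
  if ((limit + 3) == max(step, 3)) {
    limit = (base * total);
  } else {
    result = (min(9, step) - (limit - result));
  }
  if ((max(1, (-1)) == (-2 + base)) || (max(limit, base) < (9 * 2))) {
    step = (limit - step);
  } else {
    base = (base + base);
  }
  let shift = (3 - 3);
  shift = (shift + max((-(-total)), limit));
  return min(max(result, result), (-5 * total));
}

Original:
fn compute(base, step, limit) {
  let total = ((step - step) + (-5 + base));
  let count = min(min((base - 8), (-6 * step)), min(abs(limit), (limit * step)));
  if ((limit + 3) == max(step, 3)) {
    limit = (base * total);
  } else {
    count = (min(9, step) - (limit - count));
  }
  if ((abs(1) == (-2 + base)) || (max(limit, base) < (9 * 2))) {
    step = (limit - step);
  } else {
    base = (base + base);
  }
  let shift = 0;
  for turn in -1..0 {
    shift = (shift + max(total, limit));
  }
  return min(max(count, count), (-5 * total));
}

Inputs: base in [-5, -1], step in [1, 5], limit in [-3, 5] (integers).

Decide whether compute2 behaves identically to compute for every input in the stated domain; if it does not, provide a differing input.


Equivalent — the differences include constant usage differs, plus statement counts differ, plus local variable names differ, plus arithmetic usage differs, plus loop structure differs, plus min/max/abs usage differs, yet no declared input distinguishes the two.
Spot check at base=-5, step=5, limit=1 — compute: total=-10, then count=-30, then ((limit + 3) == max(step, 3)) is false, then count=-26, then ((abs(1) == (-2 + base)) || (max(limit, base) < (9 * 2))) is true, then step=-4, then shift=0, then (turn=-1), then shift=1, then returns -26. compute2: result=-30, then total=-10, then ((limit + 3) == max(step, 3)) is false, then result=-26, then ((max(1, (-1)) == (-2 + base)) || (max(limit, base) < (9 * 2))) is true, then step=-4, then shift=0, then shift=1, then returns -26. Both give -26.
Every one of the 225 inputs gives matching results.
verdict: equivalent


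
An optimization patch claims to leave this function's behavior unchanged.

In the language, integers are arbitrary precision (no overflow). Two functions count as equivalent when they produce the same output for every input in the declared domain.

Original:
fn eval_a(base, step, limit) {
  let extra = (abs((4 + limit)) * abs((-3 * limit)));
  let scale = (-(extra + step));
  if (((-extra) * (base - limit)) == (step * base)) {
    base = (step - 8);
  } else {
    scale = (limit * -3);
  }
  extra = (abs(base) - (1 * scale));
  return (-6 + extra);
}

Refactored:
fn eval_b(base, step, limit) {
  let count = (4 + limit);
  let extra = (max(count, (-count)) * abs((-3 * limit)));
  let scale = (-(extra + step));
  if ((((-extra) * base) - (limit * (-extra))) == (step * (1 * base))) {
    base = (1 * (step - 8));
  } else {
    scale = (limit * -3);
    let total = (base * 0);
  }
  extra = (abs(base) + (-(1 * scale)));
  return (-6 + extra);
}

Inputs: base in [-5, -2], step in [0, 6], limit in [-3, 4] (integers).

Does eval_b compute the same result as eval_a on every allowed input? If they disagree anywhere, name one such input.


Side by side, the visible changes include: arithmetic usage differs; and constant usage differs; and min/max/abs usage differs; and local variable names differ; and statement counts differ.
As a probe, take base=-2, step=4, limit=-3: eval_a runs extra=9, then scale=-13, then (((-extra) * (base - limit)) == (step * base)) is false, then scale=9, then extra=-7, then returns -13; eval_b runs count=1, then extra=9, then scale=-13, then ((((-extra) * base) - (limit * (-extra))) == (step * (1 * base))) is false, then scale=9, then total=0, then extra=-7, then returns -13; both end at -13.
Sweeping the whole domain (224 inputs) finds no disagreement.
verdict: equivalent


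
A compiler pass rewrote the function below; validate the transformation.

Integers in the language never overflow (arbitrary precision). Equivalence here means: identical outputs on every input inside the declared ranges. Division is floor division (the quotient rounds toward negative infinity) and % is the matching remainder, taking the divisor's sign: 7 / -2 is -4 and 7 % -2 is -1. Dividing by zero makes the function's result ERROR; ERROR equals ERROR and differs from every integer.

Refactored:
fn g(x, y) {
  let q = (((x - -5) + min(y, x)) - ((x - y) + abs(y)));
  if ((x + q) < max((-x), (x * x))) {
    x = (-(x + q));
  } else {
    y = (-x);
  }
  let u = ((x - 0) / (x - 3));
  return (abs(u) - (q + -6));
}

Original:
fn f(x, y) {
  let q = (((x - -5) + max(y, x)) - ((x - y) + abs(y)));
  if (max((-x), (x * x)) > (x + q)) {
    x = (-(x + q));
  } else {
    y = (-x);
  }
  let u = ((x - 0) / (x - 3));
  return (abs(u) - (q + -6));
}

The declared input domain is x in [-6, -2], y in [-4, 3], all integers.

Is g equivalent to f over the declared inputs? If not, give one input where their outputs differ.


Try x=-6, y=-4.
f: q = -7; (max((-x), (x * x)) > (x + q)) -> true; x = 13; u = 1; return 14
g: q = -9; ((x + q) < max((-x), (x * x))) -> true; x = 15; u = 1; return 16
14 vs 16 — the two versions disagree here.
verdict: not equivalent; witness: x=-6, y=-4


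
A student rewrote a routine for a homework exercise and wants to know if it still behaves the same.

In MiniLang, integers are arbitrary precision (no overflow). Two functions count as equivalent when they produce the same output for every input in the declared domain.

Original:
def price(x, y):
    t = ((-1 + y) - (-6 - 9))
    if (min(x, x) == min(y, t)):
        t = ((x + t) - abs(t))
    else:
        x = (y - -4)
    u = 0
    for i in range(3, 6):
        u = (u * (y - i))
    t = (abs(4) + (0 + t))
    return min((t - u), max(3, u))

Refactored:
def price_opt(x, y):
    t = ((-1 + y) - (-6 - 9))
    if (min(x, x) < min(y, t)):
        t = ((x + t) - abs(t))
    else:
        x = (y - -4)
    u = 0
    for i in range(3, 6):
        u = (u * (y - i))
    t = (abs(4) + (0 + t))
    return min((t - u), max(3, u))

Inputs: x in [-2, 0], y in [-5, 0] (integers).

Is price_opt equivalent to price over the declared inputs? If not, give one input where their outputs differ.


These are not equivalent — on x=-2, y=-2 the outputs split (2 vs 3).
price: t = 12; (min(x, x) == min(y, t)) -> true; t = -2; u = 0; [i=3]; u = 0; [i=4]; u = 0; [i=5]; u = 0; t = 2; return 2
price_opt: t = 12; (min(x, x) < min(y, t)) -> false; x = 2; u = 0; [i=3]; u = 0; [i=4]; u = 0; [i=5]; u = 0; t = 16; return 3
verdict: not equivalent; witness: x=-2, y=-2


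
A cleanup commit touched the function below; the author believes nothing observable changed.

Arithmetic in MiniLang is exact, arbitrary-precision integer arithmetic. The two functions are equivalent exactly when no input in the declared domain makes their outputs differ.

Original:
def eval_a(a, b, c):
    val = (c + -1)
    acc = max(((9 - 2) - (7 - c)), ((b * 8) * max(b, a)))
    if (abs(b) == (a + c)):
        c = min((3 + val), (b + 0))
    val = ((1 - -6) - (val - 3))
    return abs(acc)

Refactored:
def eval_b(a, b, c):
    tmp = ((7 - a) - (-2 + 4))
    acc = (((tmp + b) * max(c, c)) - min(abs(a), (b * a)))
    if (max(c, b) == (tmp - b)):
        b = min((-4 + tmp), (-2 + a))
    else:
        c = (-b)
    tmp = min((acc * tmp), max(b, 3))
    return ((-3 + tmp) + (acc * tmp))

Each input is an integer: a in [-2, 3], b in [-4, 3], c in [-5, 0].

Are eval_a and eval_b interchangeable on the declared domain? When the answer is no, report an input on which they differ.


Consider the input a=-2, b=-4, c=-5.
eval_a: val = -6; acc = 64; (abs(b) == (a + c)) -> false; val = 16; return 64
eval_b: tmp = 7; acc = -17; (max(c, b) == (tmp - b)) -> false; c = 4; tmp = -119; return 1901
64 and 1901 differ, so these are not the same function on this domain.
verdict: not equivalent; witness: a=-2, b=-4, c=-5


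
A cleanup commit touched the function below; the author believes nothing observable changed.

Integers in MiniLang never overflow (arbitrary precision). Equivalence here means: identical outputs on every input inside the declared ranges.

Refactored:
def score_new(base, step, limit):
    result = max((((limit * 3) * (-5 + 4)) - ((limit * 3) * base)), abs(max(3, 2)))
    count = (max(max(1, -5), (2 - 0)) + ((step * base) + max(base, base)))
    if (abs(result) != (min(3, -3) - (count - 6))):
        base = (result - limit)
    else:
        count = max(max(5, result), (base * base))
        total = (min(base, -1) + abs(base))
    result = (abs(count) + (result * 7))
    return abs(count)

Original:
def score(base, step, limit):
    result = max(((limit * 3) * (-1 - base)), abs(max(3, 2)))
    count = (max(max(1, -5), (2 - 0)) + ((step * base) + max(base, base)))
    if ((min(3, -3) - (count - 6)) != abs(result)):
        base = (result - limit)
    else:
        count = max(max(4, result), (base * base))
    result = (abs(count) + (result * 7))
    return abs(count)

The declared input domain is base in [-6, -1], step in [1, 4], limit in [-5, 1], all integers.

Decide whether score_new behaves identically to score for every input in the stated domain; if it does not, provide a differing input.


Evaluate both at base=-1, step=1, limit=-5.
score: result=3, then count=0, then ((min(3, -3) - (count - 6)) != abs(result)) is false, then count=4, then result=25, then returns 4
score_new: result=3, then count=0, then (abs(result) != (min(3, -3) - (count - 6))) is false, then count=5, then total=0, then result=26, then returns 5
4 != 5, so the rewrite changes behavior.
verdict: not equivalent; witness: base=-1, step=1, limit=-5


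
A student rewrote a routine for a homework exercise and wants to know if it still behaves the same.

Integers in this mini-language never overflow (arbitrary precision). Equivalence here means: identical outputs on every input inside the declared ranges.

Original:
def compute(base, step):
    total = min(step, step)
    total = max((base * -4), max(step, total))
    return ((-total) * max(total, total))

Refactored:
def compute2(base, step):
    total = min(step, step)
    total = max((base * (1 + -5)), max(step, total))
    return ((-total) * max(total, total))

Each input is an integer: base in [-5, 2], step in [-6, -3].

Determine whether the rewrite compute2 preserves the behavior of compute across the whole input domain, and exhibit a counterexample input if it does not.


Differences: arithmetic usage differs; also constant usage differs — yet all 32 inputs agree.
verdict: equivalent


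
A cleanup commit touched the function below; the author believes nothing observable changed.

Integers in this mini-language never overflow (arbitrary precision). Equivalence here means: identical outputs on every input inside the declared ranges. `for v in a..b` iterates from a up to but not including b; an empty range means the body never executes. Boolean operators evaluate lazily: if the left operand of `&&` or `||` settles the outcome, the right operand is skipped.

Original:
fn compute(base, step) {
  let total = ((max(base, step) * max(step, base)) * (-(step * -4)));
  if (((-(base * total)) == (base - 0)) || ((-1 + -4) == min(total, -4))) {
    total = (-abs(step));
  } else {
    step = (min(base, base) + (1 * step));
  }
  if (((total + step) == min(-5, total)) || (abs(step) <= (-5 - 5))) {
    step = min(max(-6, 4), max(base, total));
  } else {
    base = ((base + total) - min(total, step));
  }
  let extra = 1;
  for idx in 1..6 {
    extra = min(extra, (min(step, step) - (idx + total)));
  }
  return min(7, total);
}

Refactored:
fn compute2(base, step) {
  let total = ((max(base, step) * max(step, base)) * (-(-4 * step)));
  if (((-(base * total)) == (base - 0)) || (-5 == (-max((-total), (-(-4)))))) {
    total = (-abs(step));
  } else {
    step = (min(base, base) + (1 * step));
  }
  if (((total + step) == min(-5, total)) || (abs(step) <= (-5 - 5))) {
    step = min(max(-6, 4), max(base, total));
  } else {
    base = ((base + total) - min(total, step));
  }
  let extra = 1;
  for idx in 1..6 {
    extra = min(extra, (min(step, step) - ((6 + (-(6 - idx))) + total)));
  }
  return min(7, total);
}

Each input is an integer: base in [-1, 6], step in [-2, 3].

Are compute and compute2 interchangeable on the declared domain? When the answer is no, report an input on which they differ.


Reading the diff, among the changes: min/max/abs usage differs; constant usage differs; arithmetic usage differs.
Tracing base=-1, step=1: compute: total := 4 | (((-(base * total)) == (base - 0)) || ((-1 + -4) == min(total, -4))): false | step := 0 | (((total + step) == min(-5, total)) || (abs(step) <= (-5 - 5))): false | base := 3 | extra := 1 | iter idx=1: | extra := -5 | iter idx=2: | extra := -6 | iter idx=3: | extra := -7 | iter idx=4: | extra := -8 | iter idx=5: | extra := -9 | result 4 | compute2: total := 4 | (((-(base * total)) == (base - 0)) || (-5 == (-max((-total), (-(-4)))))): false | step := 0 | (((total + step) == min(-5, total)) || (abs(step) <= (-5 - 5))): false | base := 3 | extra := 1 | iter idx=1: | extra := -5 | iter idx=2: | extra := -6 | iter idx=3: | extra := -7 | iter idx=4: | extra := -8 | iter idx=5: | extra := -9 | result 4 — matching result 4.
Across all 48 domain points the two functions coincide.
verdict: equivalent


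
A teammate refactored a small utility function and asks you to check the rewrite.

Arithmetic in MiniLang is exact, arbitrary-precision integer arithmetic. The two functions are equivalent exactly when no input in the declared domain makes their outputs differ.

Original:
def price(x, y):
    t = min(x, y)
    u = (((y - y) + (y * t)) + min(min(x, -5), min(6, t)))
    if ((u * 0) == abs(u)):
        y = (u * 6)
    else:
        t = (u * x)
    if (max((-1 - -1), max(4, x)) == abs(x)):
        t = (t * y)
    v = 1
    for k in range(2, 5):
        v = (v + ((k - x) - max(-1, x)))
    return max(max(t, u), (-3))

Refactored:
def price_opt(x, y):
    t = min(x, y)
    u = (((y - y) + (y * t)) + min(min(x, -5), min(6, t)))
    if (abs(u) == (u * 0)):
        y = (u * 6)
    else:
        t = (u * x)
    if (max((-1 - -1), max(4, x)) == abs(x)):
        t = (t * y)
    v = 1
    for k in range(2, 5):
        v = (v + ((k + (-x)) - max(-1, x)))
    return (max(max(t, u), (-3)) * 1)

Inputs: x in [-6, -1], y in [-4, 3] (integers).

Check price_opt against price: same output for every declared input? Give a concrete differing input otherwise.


This is a faithful refactor — constant usage differs; also arithmetic usage differs, but the computed results match everywhere.
As a probe, take x=-2, y=-2: price runs t := -2 | u := -1 | ((u * 0) == abs(u)): false | t := 2 | (max((-1 - -1), max(4, x)) == abs(x)): false | v := 1 | iter k=2: | v := 6 | iter k=3: | v := 12 | iter k=4: | v := 19 | result 2; price_opt runs t := -2 | u := -1 | (abs(u) == (u * 0)): false | t := 2 | (max((-1 - -1), max(4, x)) == abs(x)): false | v := 1 | iter k=2: | v := 6 | iter k=3: | v := 12 | iter k=4: | v := 19 | result 2; both end at 2.
Sweeping the whole domain (48 inputs) finds no disagreement.
verdict: equivalent


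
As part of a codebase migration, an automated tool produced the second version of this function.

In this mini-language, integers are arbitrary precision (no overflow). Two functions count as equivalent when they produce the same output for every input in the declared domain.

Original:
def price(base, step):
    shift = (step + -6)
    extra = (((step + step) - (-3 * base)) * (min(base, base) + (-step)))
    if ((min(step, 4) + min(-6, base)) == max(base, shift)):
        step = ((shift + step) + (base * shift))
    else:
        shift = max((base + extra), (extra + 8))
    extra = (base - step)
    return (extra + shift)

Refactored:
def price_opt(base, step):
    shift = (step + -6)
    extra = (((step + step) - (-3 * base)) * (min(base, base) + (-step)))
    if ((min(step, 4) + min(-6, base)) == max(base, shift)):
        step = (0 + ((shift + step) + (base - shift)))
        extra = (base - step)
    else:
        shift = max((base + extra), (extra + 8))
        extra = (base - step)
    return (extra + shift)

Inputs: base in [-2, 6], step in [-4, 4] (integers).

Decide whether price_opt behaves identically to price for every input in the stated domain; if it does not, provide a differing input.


The rewrite breaks on base=-2, step=4, where the results are -10 and -6.
price: shift = -2; extra = -12; ((min(step, 4) + min(-6, base)) == max(base, shift)) -> true; step = 6; extra = -8; return -10
price_opt: shift = -2; extra = -12; ((min(step, 4) + min(-6, base)) == max(base, shift)) -> true; step = 2; extra = -4; return -6
verdict: not equivalent; witness: base=-2, step=4


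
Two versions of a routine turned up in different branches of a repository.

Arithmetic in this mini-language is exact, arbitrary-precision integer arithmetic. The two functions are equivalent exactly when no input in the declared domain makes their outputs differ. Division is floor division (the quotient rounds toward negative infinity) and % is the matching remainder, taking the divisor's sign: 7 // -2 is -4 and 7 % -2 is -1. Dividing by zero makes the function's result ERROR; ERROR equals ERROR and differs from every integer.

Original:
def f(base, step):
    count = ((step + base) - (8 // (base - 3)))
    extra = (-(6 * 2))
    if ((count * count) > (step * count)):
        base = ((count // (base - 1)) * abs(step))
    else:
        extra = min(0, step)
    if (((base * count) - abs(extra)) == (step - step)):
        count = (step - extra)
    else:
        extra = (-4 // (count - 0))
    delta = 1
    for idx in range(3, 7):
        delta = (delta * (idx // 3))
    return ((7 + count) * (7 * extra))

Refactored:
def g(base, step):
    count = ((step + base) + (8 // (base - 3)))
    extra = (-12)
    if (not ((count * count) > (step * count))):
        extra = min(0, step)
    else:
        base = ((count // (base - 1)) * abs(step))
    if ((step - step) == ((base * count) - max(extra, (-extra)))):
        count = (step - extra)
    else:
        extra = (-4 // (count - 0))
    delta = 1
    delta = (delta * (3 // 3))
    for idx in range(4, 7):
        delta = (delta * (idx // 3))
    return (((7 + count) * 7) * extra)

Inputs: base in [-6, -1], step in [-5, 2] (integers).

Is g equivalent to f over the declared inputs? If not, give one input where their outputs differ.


base=-6, step=1 yields 21 from f but 0 from g.
verdict: not equivalent; witness: base=-6, step=1


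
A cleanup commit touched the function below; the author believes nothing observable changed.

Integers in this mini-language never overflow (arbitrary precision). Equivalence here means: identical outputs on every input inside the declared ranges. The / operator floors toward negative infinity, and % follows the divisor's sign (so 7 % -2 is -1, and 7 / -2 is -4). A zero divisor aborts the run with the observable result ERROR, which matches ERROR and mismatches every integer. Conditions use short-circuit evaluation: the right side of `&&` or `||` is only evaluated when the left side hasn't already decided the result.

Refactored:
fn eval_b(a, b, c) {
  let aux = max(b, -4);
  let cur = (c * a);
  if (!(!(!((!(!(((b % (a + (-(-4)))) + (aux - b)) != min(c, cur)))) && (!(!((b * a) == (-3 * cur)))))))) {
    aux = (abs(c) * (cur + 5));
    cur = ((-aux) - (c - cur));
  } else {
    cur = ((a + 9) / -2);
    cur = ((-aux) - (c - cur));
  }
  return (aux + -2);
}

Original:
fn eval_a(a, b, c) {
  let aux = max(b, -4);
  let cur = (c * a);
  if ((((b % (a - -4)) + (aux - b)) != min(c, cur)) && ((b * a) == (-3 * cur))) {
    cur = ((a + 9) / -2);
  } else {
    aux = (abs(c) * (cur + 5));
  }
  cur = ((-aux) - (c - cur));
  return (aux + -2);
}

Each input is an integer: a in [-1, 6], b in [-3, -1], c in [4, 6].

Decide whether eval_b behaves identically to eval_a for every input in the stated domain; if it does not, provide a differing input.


Reading the diff, among the changes: arithmetic usage differs; also boolean connective usage differs; also statement counts differ.
Tracing a=2, b=-1, c=6: eval_a: aux := -1 | cur := 12 | ((((b % (a - -4)) + (aux - b)) != min(c, cur)) && ((b * a) == (-3 * cur))): false | aux := 102 | cur := -96 | result 100 | eval_b: aux := -1 | cur := 12 | (!(!(!((!(!(((b % (a + (-(-4)))) + (aux - b)) != min(c, cur)))) && (!(!((b * a) == (-3 * cur)))))))): true | aux := 102 | cur := -96 | result 100 — matching result 100.
Every one of the 72 inputs gives matching results.
verdict: equivalent


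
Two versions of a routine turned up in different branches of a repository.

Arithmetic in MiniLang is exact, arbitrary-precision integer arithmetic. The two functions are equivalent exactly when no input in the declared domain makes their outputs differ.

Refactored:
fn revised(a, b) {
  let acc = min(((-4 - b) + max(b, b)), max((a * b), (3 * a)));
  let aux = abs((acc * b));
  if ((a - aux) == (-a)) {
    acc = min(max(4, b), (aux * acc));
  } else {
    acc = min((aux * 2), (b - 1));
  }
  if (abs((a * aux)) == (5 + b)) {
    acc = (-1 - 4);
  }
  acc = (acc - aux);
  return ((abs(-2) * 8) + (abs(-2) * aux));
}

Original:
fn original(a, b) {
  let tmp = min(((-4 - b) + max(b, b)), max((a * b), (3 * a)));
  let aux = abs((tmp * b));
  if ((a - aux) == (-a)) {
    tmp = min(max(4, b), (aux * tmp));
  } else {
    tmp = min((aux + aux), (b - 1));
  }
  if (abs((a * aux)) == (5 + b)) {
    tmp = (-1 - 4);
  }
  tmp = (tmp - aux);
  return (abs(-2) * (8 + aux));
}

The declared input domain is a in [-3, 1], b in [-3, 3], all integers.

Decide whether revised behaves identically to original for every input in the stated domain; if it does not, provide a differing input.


Behavior is preserved: although constant usage differs, local variable names differ, min/max/abs usage differs, arithmetic usage differs, the outputs never diverge.
One worked example (a=1, b=-3) — original: tmp becomes -4; next aux becomes 12; next ((a - aux) == (-a)) evaluates to false; next tmp becomes -4; next (abs((a * aux)) == (5 + b)) evaluates to false; next tmp becomes -16; next final value 40; revised: acc becomes -4; next aux becomes 12; next ((a - aux) == (-a)) evaluates to false; next acc becomes -4; next (abs((a * aux)) == (5 + b)) evaluates to false; next acc becomes -16; next final value 40; agreement on 40.
Checked all 35 inputs in the declared domain: the outputs agree on every one.
verdict: equivalent
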